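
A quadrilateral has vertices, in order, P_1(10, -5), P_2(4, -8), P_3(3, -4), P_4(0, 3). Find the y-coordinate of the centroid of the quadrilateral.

-245/73

Apply the shoelace (surveyor's) formula. First the cross-terms c_i = x_i·y_{i+1} − x_{i+1}·y_i:
  -60, 8, 9, -30  ⇒  2A = -73, A = -36.5.
Then Σ (y_i + y_{i+1})·c_i = 735, so ȳ = 735 / (6·(-36.5)) = -245/73.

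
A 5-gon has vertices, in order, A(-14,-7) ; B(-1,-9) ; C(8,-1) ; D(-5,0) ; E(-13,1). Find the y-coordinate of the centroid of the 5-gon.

-1088/287

Apply the shoelace (surveyor's) formula. First the cross-terms c_i = x_i·y_{i+1} − x_{i+1}·y_i:
  119, 73, -5, -5, 105  ⇒  2A = 287, A = 143.5.
Then Σ (y_i + y_{i+1})·c_i = -3264, so ȳ = -3264 / (6·143.5) = -1088/287.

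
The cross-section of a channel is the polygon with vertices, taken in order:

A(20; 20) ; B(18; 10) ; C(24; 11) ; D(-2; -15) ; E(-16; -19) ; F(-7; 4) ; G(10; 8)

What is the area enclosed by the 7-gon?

497.5

Apply Gauss's area formula: 2A = Σ (x_i·y_{i+1} − x_{i+1}·y_i), indices taken mod 7.
Σ = (-160) + (-42) + (-338) + (-202) + (-197) + (-96) + (40) = -995
Area = |Σ|/2 = 497.5.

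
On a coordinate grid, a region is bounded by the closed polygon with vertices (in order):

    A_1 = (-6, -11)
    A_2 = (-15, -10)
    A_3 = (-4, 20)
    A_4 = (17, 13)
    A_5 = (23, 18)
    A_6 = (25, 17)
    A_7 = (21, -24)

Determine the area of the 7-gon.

Σ = (-105) + (-340) + (-392) + (7) + (-59) + (-957) + (-375) = -2221
Area = |Σ|/2 = 1110.5.

1110.5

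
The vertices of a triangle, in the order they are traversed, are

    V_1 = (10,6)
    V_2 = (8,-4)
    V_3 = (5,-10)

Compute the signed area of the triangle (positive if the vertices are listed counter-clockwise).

Apply Gauss's area formula: 2A = Σ (x_i·y_{i+1} − x_{i+1}·y_i), indices taken mod 3.
Σ = (-88) + (-60) + (130) = -18
Signed area = Σ/2 = -9 (negative ⇒ clockwise traversal).

-9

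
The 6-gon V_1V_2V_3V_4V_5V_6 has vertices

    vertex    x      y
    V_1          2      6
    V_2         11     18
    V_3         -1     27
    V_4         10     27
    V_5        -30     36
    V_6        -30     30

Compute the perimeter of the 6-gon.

|V_1V_2| = √((9)² + (12)²) = √225 = 15
|V_2V_3| = √((-12)² + (9)²) = √225 = 15
|V_3V_4| = √((11)² + (0)²) = √121 = 11
|V_4V_5| = √((-40)² + (9)²) = √1681 = 41
|V_5V_6| = √((0)² + (-6)²) = √36 = 6
|V_6V_1| = √((32)² + (-24)²) = √1600 = 40
Perimeter = 15 + 15 + 11 + 41 + 6 + 40 = 128.

128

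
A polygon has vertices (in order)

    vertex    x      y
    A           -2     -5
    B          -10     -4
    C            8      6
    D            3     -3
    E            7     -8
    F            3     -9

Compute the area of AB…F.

93.5

Apply the shoelace (surveyor's) formula: 2A = Σ (x_i·y_{i+1} − x_{i+1}·y_i), indices taken mod 6.
Σ = (-42) + (-28) + (-42) + (-3) + (-39) + (-33) = -187
Area = |Σ|/2 = 93.5.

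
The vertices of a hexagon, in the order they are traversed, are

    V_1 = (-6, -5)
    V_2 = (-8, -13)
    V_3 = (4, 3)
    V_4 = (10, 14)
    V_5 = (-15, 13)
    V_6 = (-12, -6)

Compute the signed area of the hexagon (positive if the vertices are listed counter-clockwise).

351

Apply the shoelace (surveyor's) formula: 2A = Σ (x_i·y_{i+1} − x_{i+1}·y_i), indices taken mod 6.
Σ = (38) + (28) + (26) + (340) + (246) + (24) = 702
Signed area = Σ/2 = 351 (positive ⇒ counter-clockwise traversal).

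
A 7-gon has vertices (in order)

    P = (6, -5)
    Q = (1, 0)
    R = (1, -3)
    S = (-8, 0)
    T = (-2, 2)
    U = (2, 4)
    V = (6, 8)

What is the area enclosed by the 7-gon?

Σ = (5) + (-3) + (-24) + (-16) + (-12) + (-8) + (-78) = -136
Area = |Σ|/2 = 68.

68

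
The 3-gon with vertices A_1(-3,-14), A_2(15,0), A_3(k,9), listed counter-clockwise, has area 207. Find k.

The doubled signed area Σ (x_i y_{i+1} − x_{i+1} y_i) is linear in k.
With k=0 it equals 372; the coefficient of k is -14 (from the two edges through A_3).
So -14·k + 372 = 2·207 = 414 ⇒ k = -3.

-3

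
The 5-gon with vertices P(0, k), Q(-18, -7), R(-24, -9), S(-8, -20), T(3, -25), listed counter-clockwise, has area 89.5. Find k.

-23

Write out the shoelace sum; only the two edges meeting at P involve k:
2·Area = [(3·k − 0·(-25)) + (0·(-7) − (-18)·k)] + 662
       = 21·k + 662 = 179
⇒ k = -23.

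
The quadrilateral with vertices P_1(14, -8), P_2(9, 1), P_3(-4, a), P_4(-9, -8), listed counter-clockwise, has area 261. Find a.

12

The doubled signed area Σ (x_i y_{i+1} − x_{i+1} y_i) is linear in a.
With a=0 it equals 306; the coefficient of a is 18 (from the two edges through P_3).
So 18·a + 306 = 2·261 = 522 ⇒ a = 12.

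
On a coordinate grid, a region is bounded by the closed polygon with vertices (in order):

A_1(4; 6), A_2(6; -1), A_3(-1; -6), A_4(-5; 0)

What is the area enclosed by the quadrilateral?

68.5

Cross-terms: -40, -37, -30, -30  ⇒  Σ = -137
Area = |Σ|/2 = 68.5.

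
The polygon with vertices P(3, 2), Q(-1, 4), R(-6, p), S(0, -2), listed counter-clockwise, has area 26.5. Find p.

Write out the shoelace sum; only the two edges meeting at R involve p:
2·Area = [((-1)·p − (-6)·4) + ((-6)·(-2) − 0·p)] + 20
       = -1·p + 56 = 53
⇒ p = 3.

3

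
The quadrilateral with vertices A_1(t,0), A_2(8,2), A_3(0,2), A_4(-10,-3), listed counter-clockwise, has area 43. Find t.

10

Write out the shoelace sum; only the two edges meeting at A_1 involve t:
2·Area = [((-10)·0 − t·(-3)) + (t·2 − 8·0)] + 36
       = 5·t + 36 = 86
⇒ t = 10.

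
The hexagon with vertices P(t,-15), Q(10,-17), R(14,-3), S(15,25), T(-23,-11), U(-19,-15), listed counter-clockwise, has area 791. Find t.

Write out the shoelace sum; only the two edges meeting at P involve t:
2·Area = [((-19)·(-15) − t·(-15)) + (t·(-17) − 10·(-15))] + 1149
       = -2·t + 1584 = 1582
⇒ t = 1.

1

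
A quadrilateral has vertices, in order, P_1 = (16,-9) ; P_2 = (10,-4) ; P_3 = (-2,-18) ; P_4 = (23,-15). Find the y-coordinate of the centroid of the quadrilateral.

Apply the shoelace (surveyor's) formula. First the cross-terms c_i = x_i·y_{i+1} − x_{i+1}·y_i:
  26, -188, 444, 33  ⇒  2A = 315, A = 157.5.
Then Σ (y_i + y_{i+1})·c_i = -11646, so ȳ = -11646 / (6·157.5) = -1294/105.

-1294/105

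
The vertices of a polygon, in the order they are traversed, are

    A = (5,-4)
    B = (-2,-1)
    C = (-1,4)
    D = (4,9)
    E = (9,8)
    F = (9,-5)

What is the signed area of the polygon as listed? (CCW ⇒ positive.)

Σ = (-13) + (-9) + (-25) + (-49) + (-117) + (-11) = -224
Signed area = Σ/2 = -112 (negative ⇒ clockwise traversal).

-112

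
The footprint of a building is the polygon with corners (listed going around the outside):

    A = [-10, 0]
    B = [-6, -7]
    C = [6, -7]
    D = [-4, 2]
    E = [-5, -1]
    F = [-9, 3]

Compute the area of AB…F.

79

Apply the surveyor's formula: 2A = Σ (x_i·y_{i+1} − x_{i+1}·y_i), indices taken mod 6.
A→B: (-10)(-7) − (-6)(0) = 70
B→C: (-6)(-7) − (6)(-7) = 84
C→D: (6)(2) − (-4)(-7) = -16
D→E: (-4)(-1) − (-5)(2) = 14
E→F: (-5)(3) − (-9)(-1) = -24
F→A: (-9)(0) − (-10)(3) = 30
Σ = 158
Area = |Σ|/2 = 79.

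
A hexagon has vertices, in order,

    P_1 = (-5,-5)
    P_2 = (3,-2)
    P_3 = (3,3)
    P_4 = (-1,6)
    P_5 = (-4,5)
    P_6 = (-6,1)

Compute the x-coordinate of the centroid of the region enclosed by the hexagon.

Apply the shoelace formula. First the cross-terms c_i = x_i·y_{i+1} − x_{i+1}·y_i:
  25, 15, 21, 19, 26, 35  ⇒  2A = 141, A = 70.5.
Then Σ (x_i + x_{i+1})·c_i = -658, so x̄ = -658 / (6·70.5) = -14/9.

-14/9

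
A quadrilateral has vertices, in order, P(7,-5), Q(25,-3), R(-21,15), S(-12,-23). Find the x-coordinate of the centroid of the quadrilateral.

Apply Gauss's area formula. First the cross-terms c_i = x_i·y_{i+1} − x_{i+1}·y_i:
  104, 312, 663, 221  ⇒  2A = 1300, A = 650.
Then Σ (x_i + x_{i+1})·c_i = -18408, so x̄ = -18408 / (6·650) = -4.72.

-4.72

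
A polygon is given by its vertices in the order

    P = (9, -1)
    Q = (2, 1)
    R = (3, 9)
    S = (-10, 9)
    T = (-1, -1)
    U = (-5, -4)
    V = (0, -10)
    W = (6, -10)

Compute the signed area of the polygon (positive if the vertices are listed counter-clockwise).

177.5

Apply the shoelace (surveyor's) formula: 2A = Σ (x_i·y_{i+1} − x_{i+1}·y_i), indices taken mod 8.
P→Q: (9)(1) − (2)(-1) = 11
Q→R: (2)(9) − (3)(1) = 15
R→S: (3)(9) − (-10)(9) = 117
S→T: (-10)(-1) − (-1)(9) = 19
T→U: (-1)(-4) − (-5)(-1) = -1
U→V: (-5)(-10) − (0)(-4) = 50
V→W: (0)(-10) − (6)(-10) = 60
W→P: (6)(-1) − (9)(-10) = 84
Σ = 355
Signed area = Σ/2 = 177.5 (positive ⇒ counter-clockwise traversal).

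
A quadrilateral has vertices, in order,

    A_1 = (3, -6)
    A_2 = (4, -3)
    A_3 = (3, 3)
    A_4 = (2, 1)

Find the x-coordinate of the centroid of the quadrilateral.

Apply the shoelace (surveyor's) formula. First the cross-terms c_i = x_i·y_{i+1} − x_{i+1}·y_i:
  15, 21, -3, -15  ⇒  2A = 18, A = 9.
Then Σ (x_i + x_{i+1})·c_i = 162, so x̄ = 162 / (6·9) = 3.

3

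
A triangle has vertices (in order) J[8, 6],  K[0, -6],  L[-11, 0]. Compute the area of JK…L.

Apply the surveyor's formula: 2A = Σ (x_i·y_{i+1} − x_{i+1}·y_i), indices taken mod 3.
Σ = (-48) + (-66) + (-66) = -180
Area = |Σ|/2 = 90.

90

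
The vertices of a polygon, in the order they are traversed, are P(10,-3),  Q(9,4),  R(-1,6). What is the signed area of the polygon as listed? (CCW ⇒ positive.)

34

Σ = (67) + (58) + (-57) = 68
Signed area = Σ/2 = 34 (positive ⇒ counter-clockwise traversal).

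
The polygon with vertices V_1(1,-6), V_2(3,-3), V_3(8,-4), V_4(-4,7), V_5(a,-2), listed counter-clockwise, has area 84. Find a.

-7

The doubled signed area Σ (x_i y_{i+1} − x_{i+1} y_i) is linear in a.
With a=0 it equals 77; the coefficient of a is -13 (from the two edges through V_5).
So -13·a + 77 = 2·84 = 168 ⇒ a = -7.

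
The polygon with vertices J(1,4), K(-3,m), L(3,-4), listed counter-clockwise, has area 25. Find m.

-5

The doubled signed area Σ (x_i y_{i+1} − x_{i+1} y_i) is linear in m.
With m=0 it equals 40; the coefficient of m is -2 (from the two edges through K).
So -2·m + 40 = 2·25 = 50 ⇒ m = -5.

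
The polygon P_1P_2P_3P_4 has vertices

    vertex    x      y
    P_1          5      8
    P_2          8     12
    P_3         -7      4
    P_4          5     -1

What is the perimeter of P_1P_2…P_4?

|P_1P_2| = √((3)² + (4)²) = √25 = 5
|P_2P_3| = √((-15)² + (-8)²) = √289 = 17
|P_3P_4| = √((12)² + (-5)²) = √169 = 13
|P_4P_1| = √((0)² + (9)²) = √81 = 9
Perimeter = 5 + 17 + 13 + 9 = 44.

44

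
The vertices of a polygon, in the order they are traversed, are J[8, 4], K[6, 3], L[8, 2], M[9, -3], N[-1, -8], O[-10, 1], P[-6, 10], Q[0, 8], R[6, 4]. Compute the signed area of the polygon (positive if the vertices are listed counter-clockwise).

-204

Apply the shoelace (surveyor's) formula: 2A = Σ (x_i·y_{i+1} − x_{i+1}·y_i), indices taken mod 9.
Σ = (0) + (-12) + (-42) + (-75) + (-81) + (-94) + (-48) + (-48) + (-8) = -408
Signed area = Σ/2 = -204 (negative ⇒ clockwise traversal).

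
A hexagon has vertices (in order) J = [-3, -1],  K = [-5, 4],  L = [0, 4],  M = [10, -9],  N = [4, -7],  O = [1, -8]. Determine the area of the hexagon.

Apply the shoelace (surveyor's) formula: 2A = Σ (x_i·y_{i+1} − x_{i+1}·y_i), indices taken mod 6.
Σ = (-17) + (-20) + (-40) + (-34) + (-25) + (-25) = -161
Area = |Σ|/2 = 80.5.

80.5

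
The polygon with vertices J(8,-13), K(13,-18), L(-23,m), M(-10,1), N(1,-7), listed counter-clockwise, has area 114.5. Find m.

23

The doubled signed area Σ (x_i y_{i+1} − x_{i+1} y_i) is linear in m.
With m=0 it equals -300; the coefficient of m is 23 (from the two edges through L).
So 23·m + -300 = 2·114.5 = 229 ⇒ m = 23.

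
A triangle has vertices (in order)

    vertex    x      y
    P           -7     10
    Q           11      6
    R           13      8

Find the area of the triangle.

22

Apply the shoelace formula: 2A = Σ (x_i·y_{i+1} − x_{i+1}·y_i), indices taken mod 3.
Σ = (-152) + (10) + (186) = 44
Area = |Σ|/2 = 22.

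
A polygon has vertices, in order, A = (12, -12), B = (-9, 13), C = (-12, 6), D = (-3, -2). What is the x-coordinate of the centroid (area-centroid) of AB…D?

Apply the shoelace (surveyor's) formula. First the cross-terms c_i = x_i·y_{i+1} − x_{i+1}·y_i:
  48, 102, 42, 60  ⇒  2A = 252, A = 126.
Then Σ (x_i + x_{i+1})·c_i = -2088, so x̄ = -2088 / (6·126) = -58/21.

-58/21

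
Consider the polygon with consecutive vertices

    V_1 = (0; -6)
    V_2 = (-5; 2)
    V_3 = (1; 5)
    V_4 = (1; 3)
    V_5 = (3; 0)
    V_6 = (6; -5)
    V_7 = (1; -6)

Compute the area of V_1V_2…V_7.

Apply Gauss's area formula: 2A = Σ (x_i·y_{i+1} − x_{i+1}·y_i), indices taken mod 7.
V_1→V_2: (0)(2) − (-5)(-6) = -30
V_2→V_3: (-5)(5) − (1)(2) = -27
V_3→V_4: (1)(3) − (1)(5) = -2
V_4→V_5: (1)(0) − (3)(3) = -9
V_5→V_6: (3)(-5) − (6)(0) = -15
V_6→V_7: (6)(-6) − (1)(-5) = -31
V_7→V_1: (1)(-6) − (0)(-6) = -6
Σ = -120
Area = |Σ|/2 = 60.

60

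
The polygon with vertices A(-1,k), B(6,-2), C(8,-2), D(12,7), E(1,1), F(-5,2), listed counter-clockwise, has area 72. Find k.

Write out the shoelace sum; only the two edges meeting at A involve k:
2·Area = [((-5)·k − (-1)·2) + ((-1)·(-2) − 6·k)] + 96
       = -11·k + 100 = 144
⇒ k = -4.

-4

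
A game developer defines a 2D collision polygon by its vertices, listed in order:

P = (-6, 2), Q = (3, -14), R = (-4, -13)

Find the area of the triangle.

51.5

P→Q: (-6)(-14) − (3)(2) = 78
Q→R: (3)(-13) − (-4)(-14) = -95
R→P: (-4)(2) − (-6)(-13) = -86
Σ = -103
Area = |Σ|/2 = 51.5.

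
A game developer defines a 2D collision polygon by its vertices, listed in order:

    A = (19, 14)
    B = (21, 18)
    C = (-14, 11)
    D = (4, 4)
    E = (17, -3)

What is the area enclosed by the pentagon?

Σ = (48) + (483) + (-100) + (-80) + (295) = 646
Area = |Σ|/2 = 323.

323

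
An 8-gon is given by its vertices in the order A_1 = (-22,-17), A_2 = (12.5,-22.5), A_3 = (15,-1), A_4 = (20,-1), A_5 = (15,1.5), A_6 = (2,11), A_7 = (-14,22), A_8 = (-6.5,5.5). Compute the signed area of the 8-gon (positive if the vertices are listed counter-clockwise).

870

Apply the shoelace (surveyor's) formula: 2A = Σ (x_i·y_{i+1} − x_{i+1}·y_i), indices taken mod 8.
Cross-terms: 707.5, 325, 5, 45, 162, 198, 66, 231.5  ⇒  Σ = 1740
Signed area = Σ/2 = 870 (positive ⇒ counter-clockwise traversal).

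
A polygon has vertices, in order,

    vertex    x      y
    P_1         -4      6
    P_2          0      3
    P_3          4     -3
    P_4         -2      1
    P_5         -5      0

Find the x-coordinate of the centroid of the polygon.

-77/51

Apply Gauss's area formula. First the cross-terms c_i = x_i·y_{i+1} − x_{i+1}·y_i:
  -12, -12, -2, 5, -30  ⇒  2A = -51, A = -25.5.
Then Σ (x_i + x_{i+1})·c_i = 231, so x̄ = 231 / (6·(-25.5)) = -77/51.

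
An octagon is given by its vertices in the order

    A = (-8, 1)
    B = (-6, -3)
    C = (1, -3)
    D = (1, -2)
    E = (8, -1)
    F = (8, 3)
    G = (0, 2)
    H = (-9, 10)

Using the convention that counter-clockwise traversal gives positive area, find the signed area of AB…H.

102

Apply the shoelace (surveyor's) formula: 2A = Σ (x_i·y_{i+1} − x_{i+1}·y_i), indices taken mod 8.
Σ = (30) + (21) + (1) + (15) + (32) + (16) + (18) + (71) = 204
Signed area = Σ/2 = 102 (positive ⇒ counter-clockwise traversal).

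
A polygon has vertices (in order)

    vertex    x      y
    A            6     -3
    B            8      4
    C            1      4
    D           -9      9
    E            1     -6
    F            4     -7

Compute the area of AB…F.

106.5

A→B: (6)(4) − (8)(-3) = 48
B→C: (8)(4) − (1)(4) = 28
C→D: (1)(9) − (-9)(4) = 45
D→E: (-9)(-6) − (1)(9) = 45
E→F: (1)(-7) − (4)(-6) = 17
F→A: (4)(-3) − (6)(-7) = 30
Σ = 213
Area = |Σ|/2 = 106.5.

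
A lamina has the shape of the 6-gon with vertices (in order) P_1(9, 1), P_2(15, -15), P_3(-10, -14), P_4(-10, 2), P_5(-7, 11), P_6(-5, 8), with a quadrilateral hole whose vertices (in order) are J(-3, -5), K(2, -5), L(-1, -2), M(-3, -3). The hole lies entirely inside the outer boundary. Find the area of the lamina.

Outer boundary:
Cross-terms: -150, -360, -160, -96, -1, -77  ⇒  Σ = -844
Area = |Σ|/2 = 422.
Hole:
Apply Gauss's area formula: 2A = Σ (x_i·y_{i+1} − x_{i+1}·y_i), indices taken mod 4.
J→K: (-3)(-5) − (2)(-5) = 25
K→L: (2)(-2) − (-1)(-5) = -9
L→M: (-1)(-3) − (-3)(-2) = -3
M→J: (-3)(-5) − (-3)(-3) = 6
Σ = 19
Area = |Σ|/2 = 9.5.
Net area = 422 − 9.5 = 412.5.

412.5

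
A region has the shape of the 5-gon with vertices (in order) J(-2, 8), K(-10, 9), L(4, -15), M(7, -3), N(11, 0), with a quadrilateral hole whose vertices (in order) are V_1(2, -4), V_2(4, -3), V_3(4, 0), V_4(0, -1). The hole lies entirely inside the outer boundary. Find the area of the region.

Outer boundary:
Σ = (62) + (114) + (93) + (33) + (88) = 390
Area = |Σ|/2 = 195.
Hole:
V_1→V_2: (2)(-3) − (4)(-4) = 10
V_2→V_3: (4)(0) − (4)(-3) = 12
V_3→V_4: (4)(-1) − (0)(0) = -4
V_4→V_1: (0)(-4) − (2)(-1) = 2
Σ = 20
Area = |Σ|/2 = 10.
Net area = 195 − 10 = 185.

185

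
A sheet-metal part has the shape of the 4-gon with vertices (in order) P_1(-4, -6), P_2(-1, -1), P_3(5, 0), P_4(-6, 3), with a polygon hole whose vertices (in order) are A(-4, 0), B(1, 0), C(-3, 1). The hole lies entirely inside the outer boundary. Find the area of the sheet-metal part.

Outer boundary:
Apply the shoelace formula: 2A = Σ (x_i·y_{i+1} − x_{i+1}·y_i), indices taken mod 4.
Σ = (-2) + (5) + (15) + (48) = 66
Area = |Σ|/2 = 33.
Hole:
Apply the surveyor's formula: 2A = Σ (x_i·y_{i+1} − x_{i+1}·y_i), indices taken mod 3.
Σ = (0) + (1) + (4) = 5
Area = |Σ|/2 = 2.5.
Net area = 33 − 2.5 = 30.5.

30.5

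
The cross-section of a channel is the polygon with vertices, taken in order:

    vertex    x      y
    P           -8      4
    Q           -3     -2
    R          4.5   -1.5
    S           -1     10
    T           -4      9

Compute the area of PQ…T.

86

Apply the shoelace formula: 2A = Σ (x_i·y_{i+1} − x_{i+1}·y_i), indices taken mod 5.
Cross-terms: 28, 13.5, 43.5, 31, 56  ⇒  Σ = 172
Area = |Σ|/2 = 86.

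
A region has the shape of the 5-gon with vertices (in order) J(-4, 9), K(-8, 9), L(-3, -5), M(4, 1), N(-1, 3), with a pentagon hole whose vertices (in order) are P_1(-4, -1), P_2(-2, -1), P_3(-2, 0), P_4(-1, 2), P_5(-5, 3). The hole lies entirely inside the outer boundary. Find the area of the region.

Outer boundary:
Apply the shoelace formula: 2A = Σ (x_i·y_{i+1} − x_{i+1}·y_i), indices taken mod 5.
Σ = (36) + (67) + (17) + (13) + (3) = 136
Area = |Σ|/2 = 68.
Hole:
Σ = (2) + (-2) + (-4) + (7) + (17) = 20
Area = |Σ|/2 = 10.
Net area = 68 − 10 = 58.

58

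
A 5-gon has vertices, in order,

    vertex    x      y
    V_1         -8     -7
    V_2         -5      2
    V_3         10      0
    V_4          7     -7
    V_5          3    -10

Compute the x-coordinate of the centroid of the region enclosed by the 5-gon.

Apply the surveyor's formula. First the cross-terms c_i = x_i·y_{i+1} − x_{i+1}·y_i:
  -51, -20, -70, -49, -101  ⇒  2A = -291, A = -145.5.
Then Σ (x_i + x_{i+1})·c_i = -612, so x̄ = -612 / (6·(-145.5)) = 68/97.

68/97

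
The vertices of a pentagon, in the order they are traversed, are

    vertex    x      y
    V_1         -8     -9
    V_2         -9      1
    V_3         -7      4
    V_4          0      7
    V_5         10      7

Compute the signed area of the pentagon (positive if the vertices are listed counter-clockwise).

Cross-terms: -89, -29, -49, -70, -34  ⇒  Σ = -271
Signed area = Σ/2 = -135.5 (negative ⇒ clockwise traversal).

-135.5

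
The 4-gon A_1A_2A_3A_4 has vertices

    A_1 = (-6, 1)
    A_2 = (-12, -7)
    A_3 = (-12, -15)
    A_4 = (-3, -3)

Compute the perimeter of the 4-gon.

|A_1A_2| = √((-6)² + (-8)²) = √100 = 10
|A_2A_3| = √((0)² + (-8)²) = √64 = 8
|A_3A_4| = √((9)² + (12)²) = √225 = 15
|A_4A_1| = √((-3)² + (4)²) = √25 = 5
Perimeter = 10 + 8 + 15 + 5 = 38.

38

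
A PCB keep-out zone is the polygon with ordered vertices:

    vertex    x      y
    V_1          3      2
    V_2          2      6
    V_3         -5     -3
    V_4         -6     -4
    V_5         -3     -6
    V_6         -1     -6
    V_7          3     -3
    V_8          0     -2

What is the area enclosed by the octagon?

48.5

V_1→V_2: (3)(6) − (2)(2) = 14
V_2→V_3: (2)(-3) − (-5)(6) = 24
V_3→V_4: (-5)(-4) − (-6)(-3) = 2
V_4→V_5: (-6)(-6) − (-3)(-4) = 24
V_5→V_6: (-3)(-6) − (-1)(-6) = 12
V_6→V_7: (-1)(-3) − (3)(-6) = 21
V_7→V_8: (3)(-2) − (0)(-3) = -6
V_8→V_1: (0)(2) − (3)(-2) = 6
Σ = 97
Area = |Σ|/2 = 48.5.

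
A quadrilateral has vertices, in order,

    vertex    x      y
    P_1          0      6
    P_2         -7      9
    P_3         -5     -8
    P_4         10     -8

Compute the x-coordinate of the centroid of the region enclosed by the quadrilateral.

-6/19

Apply the shoelace formula. First the cross-terms c_i = x_i·y_{i+1} − x_{i+1}·y_i:
  42, 101, 120, 60  ⇒  2A = 323, A = 161.5.
Then Σ (x_i + x_{i+1})·c_i = -306, so x̄ = -306 / (6·161.5) = -6/19.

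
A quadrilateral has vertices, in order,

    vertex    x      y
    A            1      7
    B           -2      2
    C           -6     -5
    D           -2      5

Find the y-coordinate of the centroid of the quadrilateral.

Apply Gauss's area formula. First the cross-terms c_i = x_i·y_{i+1} − x_{i+1}·y_i:
  16, 22, -40, -19  ⇒  2A = -21, A = -10.5.
Then Σ (y_i + y_{i+1})·c_i = -150, so ȳ = -150 / (6·(-10.5)) = 50/21.

50/21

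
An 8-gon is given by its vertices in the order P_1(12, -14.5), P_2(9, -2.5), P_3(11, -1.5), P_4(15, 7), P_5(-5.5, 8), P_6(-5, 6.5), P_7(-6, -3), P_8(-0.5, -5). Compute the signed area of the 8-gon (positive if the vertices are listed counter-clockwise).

263.25

Σ = (100.5) + (14) + (99.5) + (158.5) + (4.25) + (54) + (28.5) + (67.25) = 526.5
Signed area = Σ/2 = 263.25 (positive ⇒ counter-clockwise traversal).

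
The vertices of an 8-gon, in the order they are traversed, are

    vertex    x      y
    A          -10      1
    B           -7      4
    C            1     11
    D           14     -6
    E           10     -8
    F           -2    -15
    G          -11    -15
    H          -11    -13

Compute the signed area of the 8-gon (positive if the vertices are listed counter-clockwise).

Cross-terms: -33, -81, -160, -52, -166, -135, -22, -141  ⇒  Σ = -790
Signed area = Σ/2 = -395 (negative ⇒ clockwise traversal).

-395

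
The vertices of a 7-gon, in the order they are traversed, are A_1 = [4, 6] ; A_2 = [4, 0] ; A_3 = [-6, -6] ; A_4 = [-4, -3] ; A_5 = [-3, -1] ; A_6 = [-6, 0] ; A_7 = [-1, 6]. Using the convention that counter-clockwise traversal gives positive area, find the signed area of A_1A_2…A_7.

Apply the shoelace formula: 2A = Σ (x_i·y_{i+1} − x_{i+1}·y_i), indices taken mod 7.
Σ = (-24) + (-24) + (-6) + (-5) + (-6) + (-36) + (-30) = -131
Signed area = Σ/2 = -65.5 (negative ⇒ clockwise traversal).

-65.5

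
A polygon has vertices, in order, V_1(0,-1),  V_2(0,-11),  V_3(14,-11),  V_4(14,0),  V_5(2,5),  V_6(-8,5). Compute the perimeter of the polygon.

68

|V_1V_2| = √((0)² + (-10)²) = √100 = 10
|V_2V_3| = √((14)² + (0)²) = √196 = 14
|V_3V_4| = √((0)² + (11)²) = √121 = 11
|V_4V_5| = √((-12)² + (5)²) = √169 = 13
|V_5V_6| = √((-10)² + (0)²) = √100 = 10
|V_6V_1| = √((8)² + (-6)²) = √100 = 10
Perimeter = 10 + 14 + 11 + 13 + 10 + 10 = 68.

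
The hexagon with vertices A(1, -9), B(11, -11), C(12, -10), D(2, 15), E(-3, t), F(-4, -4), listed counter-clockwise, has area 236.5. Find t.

Write out the shoelace sum; only the two edges meeting at E involve t:
2·Area = [(2·t − (-3)·15) + ((-3)·(-4) − (-4)·t)] + 350
       = 6·t + 407 = 473
⇒ t = 11.

11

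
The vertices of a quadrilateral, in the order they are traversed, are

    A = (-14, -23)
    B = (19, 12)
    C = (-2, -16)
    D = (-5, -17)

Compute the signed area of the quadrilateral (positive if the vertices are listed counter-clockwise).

-90

Apply the shoelace formula: 2A = Σ (x_i·y_{i+1} − x_{i+1}·y_i), indices taken mod 4.
Σ = (269) + (-280) + (-46) + (-123) = -180
Signed area = Σ/2 = -90 (negative ⇒ clockwise traversal).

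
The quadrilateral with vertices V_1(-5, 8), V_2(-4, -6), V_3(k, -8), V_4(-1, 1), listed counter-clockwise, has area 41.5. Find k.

The doubled signed area Σ (x_i y_{i+1} − x_{i+1} y_i) is linear in k.
With k=0 it equals 83; the coefficient of k is 7 (from the two edges through V_3).
So 7·k + 83 = 2·41.5 = 83 ⇒ k = 0.

0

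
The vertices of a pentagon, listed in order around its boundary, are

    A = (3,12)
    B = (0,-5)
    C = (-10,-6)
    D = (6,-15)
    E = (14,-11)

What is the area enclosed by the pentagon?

Apply Gauss's area formula: 2A = Σ (x_i·y_{i+1} − x_{i+1}·y_i), indices taken mod 5.
Σ = (-15) + (-50) + (186) + (144) + (201) = 466
Area = |Σ|/2 = 233.

233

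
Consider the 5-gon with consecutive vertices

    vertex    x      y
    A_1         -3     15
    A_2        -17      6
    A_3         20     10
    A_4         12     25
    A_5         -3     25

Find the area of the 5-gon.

Apply Gauss's area formula: 2A = Σ (x_i·y_{i+1} − x_{i+1}·y_i), indices taken mod 5.
Cross-terms: 237, -290, 380, 375, 30  ⇒  Σ = 732
Area = |Σ|/2 = 366.

366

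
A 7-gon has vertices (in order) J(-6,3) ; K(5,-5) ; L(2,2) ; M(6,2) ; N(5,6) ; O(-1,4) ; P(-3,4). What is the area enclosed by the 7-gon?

Apply the surveyor's formula: 2A = Σ (x_i·y_{i+1} − x_{i+1}·y_i), indices taken mod 7.
J→K: (-6)(-5) − (5)(3) = 15
K→L: (5)(2) − (2)(-5) = 20
L→M: (2)(2) − (6)(2) = -8
M→N: (6)(6) − (5)(2) = 26
N→O: (5)(4) − (-1)(6) = 26
O→P: (-1)(4) − (-3)(4) = 8
P→J: (-3)(3) − (-6)(4) = 15
Σ = 102
Area = |Σ|/2 = 51.

51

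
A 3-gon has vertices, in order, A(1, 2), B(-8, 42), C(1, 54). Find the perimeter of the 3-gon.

108

|AB| = √((-9)² + (40)²) = √1681 = 41
|BC| = √((9)² + (12)²) = √225 = 15
|CA| = √((0)² + (-52)²) = √2704 = 52
Perimeter = 41 + 15 + 52 = 108.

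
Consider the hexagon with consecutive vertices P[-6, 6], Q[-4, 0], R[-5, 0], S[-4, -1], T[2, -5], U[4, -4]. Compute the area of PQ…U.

Σ = (24) + (0) + (5) + (22) + (12) + (0) = 63
Area = |Σ|/2 = 31.5.

31.5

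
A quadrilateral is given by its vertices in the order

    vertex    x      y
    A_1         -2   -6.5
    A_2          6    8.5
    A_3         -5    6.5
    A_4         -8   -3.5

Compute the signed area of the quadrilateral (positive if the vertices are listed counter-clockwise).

109

Apply the shoelace (surveyor's) formula: 2A = Σ (x_i·y_{i+1} − x_{i+1}·y_i), indices taken mod 4.
Cross-terms: 22, 81.5, 69.5, 45  ⇒  Σ = 218
Signed area = Σ/2 = 109 (positive ⇒ counter-clockwise traversal).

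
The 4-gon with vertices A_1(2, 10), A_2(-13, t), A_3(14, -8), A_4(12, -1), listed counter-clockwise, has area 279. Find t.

-10

The doubled signed area Σ (x_i y_{i+1} − x_{i+1} y_i) is linear in t.
With t=0 it equals 438; the coefficient of t is -12 (from the two edges through A_2).
So -12·t + 438 = 2·279 = 558 ⇒ t = -10.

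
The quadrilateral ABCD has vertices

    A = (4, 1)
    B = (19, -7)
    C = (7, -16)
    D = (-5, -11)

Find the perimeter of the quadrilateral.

60

|AB| = √((15)² + (-8)²) = √289 = 17
|BC| = √((-12)² + (-9)²) = √225 = 15
|CD| = √((-12)² + (5)²) = √169 = 13
|DA| = √((9)² + (12)²) = √225 = 15
Perimeter = 17 + 15 + 13 + 15 = 60.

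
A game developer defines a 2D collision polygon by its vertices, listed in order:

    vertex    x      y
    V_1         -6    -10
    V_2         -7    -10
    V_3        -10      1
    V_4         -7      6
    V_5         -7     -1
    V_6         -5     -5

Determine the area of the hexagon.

Apply the shoelace formula: 2A = Σ (x_i·y_{i+1} − x_{i+1}·y_i), indices taken mod 6.
Cross-terms: -10, -107, -53, 49, 30, 20  ⇒  Σ = -71
Area = |Σ|/2 = 35.5.

35.5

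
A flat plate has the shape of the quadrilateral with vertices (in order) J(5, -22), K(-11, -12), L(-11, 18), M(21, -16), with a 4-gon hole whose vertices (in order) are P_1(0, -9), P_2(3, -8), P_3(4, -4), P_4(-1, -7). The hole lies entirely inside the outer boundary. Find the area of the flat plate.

Outer boundary:
Apply Gauss's area formula: 2A = Σ (x_i·y_{i+1} − x_{i+1}·y_i), indices taken mod 4.
Cross-terms: -302, -330, -202, -382  ⇒  Σ = -1216
Area = |Σ|/2 = 608.
Hole:
P_1→P_2: (0)(-8) − (3)(-9) = 27
P_2→P_3: (3)(-4) − (4)(-8) = 20
P_3→P_4: (4)(-7) − (-1)(-4) = -32
P_4→P_1: (-1)(-9) − (0)(-7) = 9
Σ = 24
Area = |Σ|/2 = 12.
Net area = 608 − 12 = 596.

596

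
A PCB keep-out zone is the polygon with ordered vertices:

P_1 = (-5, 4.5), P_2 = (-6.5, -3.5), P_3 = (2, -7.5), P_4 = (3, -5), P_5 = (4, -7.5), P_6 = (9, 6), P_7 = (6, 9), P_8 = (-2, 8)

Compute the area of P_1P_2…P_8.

173

Apply Gauss's area formula: 2A = Σ (x_i·y_{i+1} − x_{i+1}·y_i), indices taken mod 8.
Cross-terms: 46.75, 55.75, 12.5, -2.5, 91.5, 45, 66, 31  ⇒  Σ = 346
Area = |Σ|/2 = 173.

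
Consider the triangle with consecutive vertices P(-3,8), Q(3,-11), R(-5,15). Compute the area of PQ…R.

2

Σ = (9) + (-10) + (5) = 4
Area = |Σ|/2 = 2.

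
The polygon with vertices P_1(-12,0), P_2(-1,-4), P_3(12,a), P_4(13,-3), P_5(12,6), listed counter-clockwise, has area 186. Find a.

-9

Write out the shoelace sum; only the two edges meeting at P_3 involve a:
2·Area = [((-1)·a − 12·(-4)) + (12·(-3) − 13·a)] + 234
       = -14·a + 246 = 372
⇒ a = -9.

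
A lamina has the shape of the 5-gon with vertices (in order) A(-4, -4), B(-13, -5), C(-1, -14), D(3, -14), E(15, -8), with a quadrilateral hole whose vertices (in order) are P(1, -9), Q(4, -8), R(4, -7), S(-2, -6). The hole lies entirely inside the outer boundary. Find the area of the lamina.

138.5

Outer boundary:
Apply the shoelace (surveyor's) formula: 2A = Σ (x_i·y_{i+1} − x_{i+1}·y_i), indices taken mod 5.
Σ = (-32) + (177) + (56) + (186) + (-92) = 295
Area = |Σ|/2 = 147.5.
Hole:
Apply the shoelace (surveyor's) formula: 2A = Σ (x_i·y_{i+1} − x_{i+1}·y_i), indices taken mod 4.
Cross-terms: 28, 4, -38, 24  ⇒  Σ = 18
Area = |Σ|/2 = 9.
Net area = 147.5 − 9 = 138.5.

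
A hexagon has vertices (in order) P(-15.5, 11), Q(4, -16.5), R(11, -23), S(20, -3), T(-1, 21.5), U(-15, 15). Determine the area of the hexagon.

Apply the surveyor's formula: 2A = Σ (x_i·y_{i+1} − x_{i+1}·y_i), indices taken mod 6.
Σ = (211.75) + (89.5) + (427) + (427) + (307.5) + (67.5) = 1530.25
Area = |Σ|/2 = 765.125.

765.125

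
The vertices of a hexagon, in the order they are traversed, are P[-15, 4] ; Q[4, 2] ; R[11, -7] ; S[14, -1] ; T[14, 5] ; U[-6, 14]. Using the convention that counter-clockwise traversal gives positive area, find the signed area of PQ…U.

243.5

Apply the surveyor's formula: 2A = Σ (x_i·y_{i+1} − x_{i+1}·y_i), indices taken mod 6.
Σ = (-46) + (-50) + (87) + (84) + (226) + (186) = 487
Signed area = Σ/2 = 243.5 (positive ⇒ counter-clockwise traversal).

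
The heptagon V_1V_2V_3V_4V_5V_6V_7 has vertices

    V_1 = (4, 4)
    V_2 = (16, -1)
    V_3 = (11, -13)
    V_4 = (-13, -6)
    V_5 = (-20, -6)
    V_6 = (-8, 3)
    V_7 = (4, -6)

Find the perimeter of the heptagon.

98

|V_1V_2| = √((12)² + (-5)²) = √169 = 13
|V_2V_3| = √((-5)² + (-12)²) = √169 = 13
|V_3V_4| = √((-24)² + (7)²) = √625 = 25
|V_4V_5| = √((-7)² + (0)²) = √49 = 7
|V_5V_6| = √((12)² + (9)²) = √225 = 15
|V_6V_7| = √((12)² + (-9)²) = √225 = 15
|V_7V_1| = √((0)² + (10)²) = √100 = 10
Perimeter = 13 + 13 + 25 + 7 + 15 + 15 + 10 = 98.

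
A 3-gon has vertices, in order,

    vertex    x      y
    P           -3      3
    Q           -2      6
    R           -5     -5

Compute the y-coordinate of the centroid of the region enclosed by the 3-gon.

4/3

Apply the shoelace (surveyor's) formula. First the cross-terms c_i = x_i·y_{i+1} − x_{i+1}·y_i:
  -12, 40, -30  ⇒  2A = -2, A = -1.
Then Σ (y_i + y_{i+1})·c_i = -8, so ȳ = -8 / (6·(-1)) = 4/3.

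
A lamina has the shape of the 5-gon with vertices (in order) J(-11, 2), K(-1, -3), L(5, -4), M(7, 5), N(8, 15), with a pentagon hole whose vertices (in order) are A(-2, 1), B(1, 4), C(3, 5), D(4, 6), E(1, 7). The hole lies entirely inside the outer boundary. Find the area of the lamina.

Outer boundary:
Apply the shoelace (surveyor's) formula: 2A = Σ (x_i·y_{i+1} − x_{i+1}·y_i), indices taken mod 5.
Cross-terms: 35, 19, 53, 65, 181  ⇒  Σ = 353
Area = |Σ|/2 = 176.5.
Hole:
Apply the surveyor's formula: 2A = Σ (x_i·y_{i+1} − x_{i+1}·y_i), indices taken mod 5.
Cross-terms: -9, -7, -2, 22, 15  ⇒  Σ = 19
Area = |Σ|/2 = 9.5.
Net area = 176.5 − 9.5 = 167.

167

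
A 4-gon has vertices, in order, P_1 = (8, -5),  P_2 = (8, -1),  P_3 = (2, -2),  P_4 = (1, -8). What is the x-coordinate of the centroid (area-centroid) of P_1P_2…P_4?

Apply the shoelace formula. First the cross-terms c_i = x_i·y_{i+1} − x_{i+1}·y_i:
  32, -14, -14, 59  ⇒  2A = 63, A = 31.5.
Then Σ (x_i + x_{i+1})·c_i = 861, so x̄ = 861 / (6·31.5) = 41/9.

41/9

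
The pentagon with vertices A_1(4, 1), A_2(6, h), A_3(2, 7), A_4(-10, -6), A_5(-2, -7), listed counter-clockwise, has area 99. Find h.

10

The doubled signed area Σ (x_i y_{i+1} − x_{i+1} y_i) is linear in h.
With h=0 it equals 178; the coefficient of h is 2 (from the two edges through A_2).
So 2·h + 178 = 2·99 = 198 ⇒ h = 10.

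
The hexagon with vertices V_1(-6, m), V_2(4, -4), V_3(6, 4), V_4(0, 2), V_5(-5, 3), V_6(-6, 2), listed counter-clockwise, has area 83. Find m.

Write out the shoelace sum; only the two edges meeting at V_1 involve m:
2·Area = [((-6)·m − (-6)·2) + ((-6)·(-4) − 4·m)] + 70
       = -10·m + 106 = 166
⇒ m = -6.

-6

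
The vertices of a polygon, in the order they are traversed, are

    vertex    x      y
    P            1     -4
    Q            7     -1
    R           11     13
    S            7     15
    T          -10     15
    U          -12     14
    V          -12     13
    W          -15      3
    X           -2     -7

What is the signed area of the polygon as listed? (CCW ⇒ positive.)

397.5

Apply the shoelace (surveyor's) formula: 2A = Σ (x_i·y_{i+1} − x_{i+1}·y_i), indices taken mod 9.
Cross-terms: 27, 102, 74, 255, 40, 12, 159, 111, 15  ⇒  Σ = 795
Signed area = Σ/2 = 397.5 (positive ⇒ counter-clockwise traversal).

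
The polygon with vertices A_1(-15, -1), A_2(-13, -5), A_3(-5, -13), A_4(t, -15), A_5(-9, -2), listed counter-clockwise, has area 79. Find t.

The doubled signed area Σ (x_i y_{i+1} − x_{i+1} y_i) is linear in t.
With t=0 it equals 125; the coefficient of t is 11 (from the two edges through A_4).
So 11·t + 125 = 2·79 = 158 ⇒ t = 3.

3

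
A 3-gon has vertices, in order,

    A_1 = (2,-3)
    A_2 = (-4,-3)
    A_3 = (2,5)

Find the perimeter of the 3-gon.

24

|A_1A_2| = √((-6)² + (0)²) = √36 = 6
|A_2A_3| = √((6)² + (8)²) = √100 = 10
|A_3A_1| = √((0)² + (-8)²) = √64 = 8
Perimeter = 6 + 10 + 8 = 24.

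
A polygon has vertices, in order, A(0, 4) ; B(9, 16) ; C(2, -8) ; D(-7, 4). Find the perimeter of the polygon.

|AB| = √((9)² + (12)²) = √225 = 15
|BC| = √((-7)² + (-24)²) = √625 = 25
|CD| = √((-9)² + (12)²) = √225 = 15
|DA| = √((7)² + (0)²) = √49 = 7
Perimeter = 15 + 25 + 15 + 7 = 62.

62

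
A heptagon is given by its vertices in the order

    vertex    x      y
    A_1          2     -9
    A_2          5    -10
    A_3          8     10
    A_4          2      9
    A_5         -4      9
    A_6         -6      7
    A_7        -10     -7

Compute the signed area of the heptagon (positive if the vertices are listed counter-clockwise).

Cross-terms: 25, 130, 52, 54, 26, 112, 104  ⇒  Σ = 503
Signed area = Σ/2 = 251.5 (positive ⇒ counter-clockwise traversal).

251.5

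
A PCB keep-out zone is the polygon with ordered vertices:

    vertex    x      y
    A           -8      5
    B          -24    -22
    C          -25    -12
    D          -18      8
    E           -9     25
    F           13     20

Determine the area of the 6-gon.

520

Apply the shoelace formula: 2A = Σ (x_i·y_{i+1} − x_{i+1}·y_i), indices taken mod 6.
A→B: (-8)(-22) − (-24)(5) = 296
B→C: (-24)(-12) − (-25)(-22) = -262
C→D: (-25)(8) − (-18)(-12) = -416
D→E: (-18)(25) − (-9)(8) = -378
E→F: (-9)(20) − (13)(25) = -505
F→A: (13)(5) − (-8)(20) = 225
Σ = -1040
Area = |Σ|/2 = 520.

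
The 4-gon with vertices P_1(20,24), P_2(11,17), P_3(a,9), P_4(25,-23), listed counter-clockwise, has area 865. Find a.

Write out the shoelace sum; only the two edges meeting at P_3 involve a:
2·Area = [(11·9 − a·17) + (a·(-23) − 25·9)] + 1136
       = -40·a + 1010 = 1730
⇒ a = -18.

-18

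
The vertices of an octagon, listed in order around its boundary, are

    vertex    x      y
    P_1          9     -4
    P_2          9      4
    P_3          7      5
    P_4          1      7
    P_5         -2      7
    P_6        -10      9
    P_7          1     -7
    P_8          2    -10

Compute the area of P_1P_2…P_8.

176.5

Apply Gauss's area formula: 2A = Σ (x_i·y_{i+1} − x_{i+1}·y_i), indices taken mod 8.
Cross-terms: 72, 17, 44, 21, 52, 61, 4, 82  ⇒  Σ = 353
Area = |Σ|/2 = 176.5.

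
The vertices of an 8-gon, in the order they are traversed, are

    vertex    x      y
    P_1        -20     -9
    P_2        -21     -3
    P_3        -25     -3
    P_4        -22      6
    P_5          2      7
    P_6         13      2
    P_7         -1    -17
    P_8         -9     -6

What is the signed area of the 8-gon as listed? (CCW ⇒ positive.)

-507.5

Apply the shoelace formula: 2A = Σ (x_i·y_{i+1} − x_{i+1}·y_i), indices taken mod 8.
P_1→P_2: (-20)(-3) − (-21)(-9) = -129
P_2→P_3: (-21)(-3) − (-25)(-3) = -12
P_3→P_4: (-25)(6) − (-22)(-3) = -216
P_4→P_5: (-22)(7) − (2)(6) = -166
P_5→P_6: (2)(2) − (13)(7) = -87
P_6→P_7: (13)(-17) − (-1)(2) = -219
P_7→P_8: (-1)(-6) − (-9)(-17) = -147
P_8→P_1: (-9)(-9) − (-20)(-6) = -39
Σ = -1015
Signed area = Σ/2 = -507.5 (negative ⇒ clockwise traversal).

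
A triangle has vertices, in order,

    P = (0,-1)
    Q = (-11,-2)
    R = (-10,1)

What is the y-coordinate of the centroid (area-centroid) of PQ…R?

-2/3

Apply Gauss's area formula. First the cross-terms c_i = x_i·y_{i+1} − x_{i+1}·y_i:
  -11, -31, 10  ⇒  2A = -32, A = -16.
Then Σ (y_i + y_{i+1})·c_i = 64, so ȳ = 64 / (6·(-16)) = -2/3.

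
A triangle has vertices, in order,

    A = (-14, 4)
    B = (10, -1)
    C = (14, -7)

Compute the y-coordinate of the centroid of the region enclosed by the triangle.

Apply the shoelace formula. First the cross-terms c_i = x_i·y_{i+1} − x_{i+1}·y_i:
  -26, -56, -42  ⇒  2A = -124, A = -62.
Then Σ (y_i + y_{i+1})·c_i = 496, so ȳ = 496 / (6·(-62)) = -4/3.

-4/3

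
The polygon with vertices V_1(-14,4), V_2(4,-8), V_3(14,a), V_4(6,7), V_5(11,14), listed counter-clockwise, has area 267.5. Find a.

9

The doubled signed area Σ (x_i y_{i+1} − x_{i+1} y_i) is linear in a.
With a=0 it equals 553; the coefficient of a is -2 (from the two edges through V_3).
So -2·a + 553 = 2·267.5 = 535 ⇒ a = 9.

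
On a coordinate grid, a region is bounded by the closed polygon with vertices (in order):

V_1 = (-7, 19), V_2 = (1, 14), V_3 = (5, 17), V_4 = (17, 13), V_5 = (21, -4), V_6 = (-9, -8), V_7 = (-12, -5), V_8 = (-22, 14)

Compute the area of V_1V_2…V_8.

Σ = (-117) + (-53) + (-224) + (-341) + (-204) + (-51) + (-278) + (-320) = -1588
Area = |Σ|/2 = 794.

794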